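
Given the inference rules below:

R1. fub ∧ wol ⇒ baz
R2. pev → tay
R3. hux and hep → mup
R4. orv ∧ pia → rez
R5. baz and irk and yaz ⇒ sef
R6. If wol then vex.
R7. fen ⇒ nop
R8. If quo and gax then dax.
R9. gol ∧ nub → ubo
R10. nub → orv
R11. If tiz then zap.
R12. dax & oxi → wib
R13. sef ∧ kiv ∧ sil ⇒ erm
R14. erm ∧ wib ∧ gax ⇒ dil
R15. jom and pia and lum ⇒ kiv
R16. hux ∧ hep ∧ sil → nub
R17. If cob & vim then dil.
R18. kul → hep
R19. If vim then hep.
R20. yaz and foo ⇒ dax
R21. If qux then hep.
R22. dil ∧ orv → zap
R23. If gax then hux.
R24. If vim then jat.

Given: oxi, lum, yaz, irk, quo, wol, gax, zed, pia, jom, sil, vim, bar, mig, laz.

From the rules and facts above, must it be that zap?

No

Forward chaining from the given facts derives: vex, dax, wib, kiv, hep, hux, jat, mup, nub, orv, rez.
Rules concluding zap: R11 needs tiz; R22 needs dil — none of these are established.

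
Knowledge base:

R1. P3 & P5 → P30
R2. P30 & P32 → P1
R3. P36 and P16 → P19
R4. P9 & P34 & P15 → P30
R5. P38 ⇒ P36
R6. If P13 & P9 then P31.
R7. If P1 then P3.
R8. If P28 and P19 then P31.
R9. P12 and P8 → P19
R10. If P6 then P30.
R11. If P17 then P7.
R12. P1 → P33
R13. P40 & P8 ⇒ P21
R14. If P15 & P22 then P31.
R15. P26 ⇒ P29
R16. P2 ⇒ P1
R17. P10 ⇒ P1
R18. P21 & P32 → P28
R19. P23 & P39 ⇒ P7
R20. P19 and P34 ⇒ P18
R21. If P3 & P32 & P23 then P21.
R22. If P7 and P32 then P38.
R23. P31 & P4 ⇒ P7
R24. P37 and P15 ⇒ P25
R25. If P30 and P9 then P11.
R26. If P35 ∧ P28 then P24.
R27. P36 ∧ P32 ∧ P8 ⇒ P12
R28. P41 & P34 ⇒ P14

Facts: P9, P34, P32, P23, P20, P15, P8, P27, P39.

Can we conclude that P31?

P30  (by R4: P9, P34, P15)
P7  (by R19: P23, P39)
P38  (by R22: P7, P32)
P1  (by R2: P30, P32)
P36  (by R5: P38)
P3  (by R7: P1)
P21  (by R21: P3, P32, P23)
P12  (by R27: P36, P32, P8)
P19  (by R9: P12, P8)
P28  (by R18: P21, P32)
P31  (by R8: P28, P19)

Yes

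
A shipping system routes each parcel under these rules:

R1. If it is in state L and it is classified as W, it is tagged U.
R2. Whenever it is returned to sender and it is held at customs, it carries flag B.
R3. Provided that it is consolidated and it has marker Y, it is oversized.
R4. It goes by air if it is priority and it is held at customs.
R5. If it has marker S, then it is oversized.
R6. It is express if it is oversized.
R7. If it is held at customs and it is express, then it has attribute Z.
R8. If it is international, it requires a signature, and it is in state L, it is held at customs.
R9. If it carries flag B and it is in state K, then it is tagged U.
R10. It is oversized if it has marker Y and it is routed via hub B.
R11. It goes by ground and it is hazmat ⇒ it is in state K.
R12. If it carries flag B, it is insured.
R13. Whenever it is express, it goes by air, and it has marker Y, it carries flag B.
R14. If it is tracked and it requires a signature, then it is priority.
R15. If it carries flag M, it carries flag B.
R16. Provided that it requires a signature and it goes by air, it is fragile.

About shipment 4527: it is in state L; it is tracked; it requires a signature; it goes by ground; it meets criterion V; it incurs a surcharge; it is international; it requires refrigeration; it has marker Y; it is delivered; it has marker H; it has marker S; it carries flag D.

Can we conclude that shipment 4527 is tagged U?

No

Forward chaining from the given facts derives: is oversized, is express, is held at customs, is priority, goes by air, has attribute Z, carries flag B, is fragile, is insured.
Rules concluding "it is tagged U": R1 needs "it is classified as W"; R9 needs "it is in state K" — none of these are established.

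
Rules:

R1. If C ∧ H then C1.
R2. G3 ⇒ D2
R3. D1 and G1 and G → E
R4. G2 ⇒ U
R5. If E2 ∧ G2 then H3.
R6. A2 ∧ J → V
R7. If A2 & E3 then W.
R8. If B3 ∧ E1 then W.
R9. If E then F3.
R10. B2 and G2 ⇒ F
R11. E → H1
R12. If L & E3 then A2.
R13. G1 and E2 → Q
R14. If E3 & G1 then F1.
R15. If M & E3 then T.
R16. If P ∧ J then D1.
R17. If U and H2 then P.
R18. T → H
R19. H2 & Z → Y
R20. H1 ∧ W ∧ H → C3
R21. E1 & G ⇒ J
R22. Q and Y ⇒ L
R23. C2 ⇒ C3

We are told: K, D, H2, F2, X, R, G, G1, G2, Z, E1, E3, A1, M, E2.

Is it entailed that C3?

Yes

U  (by R4: G2)
Q  (by R13: G1, E2)
T  (by R15: M, E3)
P  (by R17: U, H2)
H  (by R18: T)
Y  (by R19: H2, Z)
J  (by R21: E1, G)
L  (by R22: Q, Y)
A2  (by R12: L, E3)
D1  (by R16: P, J)
E  (by R3: D1, G1, G)
W  (by R7: A2, E3)
H1  (by R11: E)
C3  (by R20: H1, W, H)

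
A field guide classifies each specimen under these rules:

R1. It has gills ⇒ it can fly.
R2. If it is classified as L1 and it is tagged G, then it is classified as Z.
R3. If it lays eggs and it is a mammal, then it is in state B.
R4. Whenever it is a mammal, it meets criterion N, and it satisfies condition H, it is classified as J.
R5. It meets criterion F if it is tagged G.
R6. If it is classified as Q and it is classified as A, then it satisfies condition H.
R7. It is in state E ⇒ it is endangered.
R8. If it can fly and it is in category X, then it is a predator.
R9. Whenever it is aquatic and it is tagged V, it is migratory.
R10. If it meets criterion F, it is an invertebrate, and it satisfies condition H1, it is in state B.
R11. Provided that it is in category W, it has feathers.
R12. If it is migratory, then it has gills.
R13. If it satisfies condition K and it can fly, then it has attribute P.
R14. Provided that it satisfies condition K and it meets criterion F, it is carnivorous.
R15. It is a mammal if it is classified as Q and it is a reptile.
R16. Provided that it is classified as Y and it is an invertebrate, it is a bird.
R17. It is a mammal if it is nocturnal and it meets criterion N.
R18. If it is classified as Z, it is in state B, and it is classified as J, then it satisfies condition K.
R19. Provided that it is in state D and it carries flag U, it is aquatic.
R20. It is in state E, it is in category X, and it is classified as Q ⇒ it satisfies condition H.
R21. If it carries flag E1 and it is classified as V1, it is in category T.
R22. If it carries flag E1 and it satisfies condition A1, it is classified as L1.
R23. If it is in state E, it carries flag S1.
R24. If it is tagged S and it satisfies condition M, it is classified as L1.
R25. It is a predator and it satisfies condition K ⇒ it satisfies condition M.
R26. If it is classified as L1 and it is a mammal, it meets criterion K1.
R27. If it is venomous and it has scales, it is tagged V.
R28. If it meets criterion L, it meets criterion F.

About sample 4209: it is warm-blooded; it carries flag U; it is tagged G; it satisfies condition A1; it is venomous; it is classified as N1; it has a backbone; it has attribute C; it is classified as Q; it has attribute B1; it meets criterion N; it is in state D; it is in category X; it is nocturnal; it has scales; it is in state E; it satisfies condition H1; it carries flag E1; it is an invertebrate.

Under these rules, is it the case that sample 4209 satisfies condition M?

By R5 (it is tagged G): it meets criterion F.
By R10 (it meets criterion F, it is an invertebrate, it satisfies condition H1): it is in state B.
By R17 (it is nocturnal, it meets criterion N): it is a mammal.
By R19 (it is in state D, it carries flag U): it is aquatic.
By R20 (it is in state E, it is in category X, it is classified as Q): it satisfies condition H.
By R22 (it carries flag E1, it satisfies condition A1): it is classified as L1.
By R27 (it is venomous, it has scales): it is tagged V.
By R2 (it is classified as L1, it is tagged G): it is classified as Z.
By R4 (it is a mammal, it meets criterion N, it satisfies condition H): it is classified as J.
By R9 (it is aquatic, it is tagged V): it is migratory.
By R12 (it is migratory): it has gills.
By R18 (it is classified as Z, it is in state B, it is classified as J): it satisfies condition K.
By R1 (it has gills): it can fly.
By R8 (it can fly, it is in category X): it is a predator.
By R25 (it is a predator, it satisfies condition K): it satisfies condition M.

Yes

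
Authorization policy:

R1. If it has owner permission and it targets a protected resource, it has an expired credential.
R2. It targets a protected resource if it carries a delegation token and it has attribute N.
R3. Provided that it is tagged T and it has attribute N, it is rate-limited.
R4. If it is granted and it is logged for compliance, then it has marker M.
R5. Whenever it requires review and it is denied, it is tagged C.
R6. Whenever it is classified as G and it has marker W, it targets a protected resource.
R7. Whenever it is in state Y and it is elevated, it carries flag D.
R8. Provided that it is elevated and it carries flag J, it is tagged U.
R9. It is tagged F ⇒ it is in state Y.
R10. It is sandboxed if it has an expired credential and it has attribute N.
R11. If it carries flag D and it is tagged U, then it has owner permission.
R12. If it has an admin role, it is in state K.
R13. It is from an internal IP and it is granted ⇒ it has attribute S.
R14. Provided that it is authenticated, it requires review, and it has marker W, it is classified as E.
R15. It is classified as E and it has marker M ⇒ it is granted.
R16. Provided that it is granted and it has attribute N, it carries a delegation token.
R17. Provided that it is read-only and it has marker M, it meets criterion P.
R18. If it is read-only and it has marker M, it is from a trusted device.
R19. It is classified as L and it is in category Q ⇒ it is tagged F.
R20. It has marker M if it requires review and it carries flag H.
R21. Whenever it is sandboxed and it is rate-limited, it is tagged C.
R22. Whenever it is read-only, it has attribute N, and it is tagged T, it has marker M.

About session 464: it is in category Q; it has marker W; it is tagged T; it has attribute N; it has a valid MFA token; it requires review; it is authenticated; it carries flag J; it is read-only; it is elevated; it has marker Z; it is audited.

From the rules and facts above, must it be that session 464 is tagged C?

No

Forward chaining from the given facts derives: is rate-limited, is tagged U, is classified as E, has marker M, is granted, carries a delegation token, meets criterion P, is from a trusted device, targets a protected resource.
Rules concluding "it is tagged C": R5 needs "it is denied"; R21 needs "it is sandboxed" — none of these are established.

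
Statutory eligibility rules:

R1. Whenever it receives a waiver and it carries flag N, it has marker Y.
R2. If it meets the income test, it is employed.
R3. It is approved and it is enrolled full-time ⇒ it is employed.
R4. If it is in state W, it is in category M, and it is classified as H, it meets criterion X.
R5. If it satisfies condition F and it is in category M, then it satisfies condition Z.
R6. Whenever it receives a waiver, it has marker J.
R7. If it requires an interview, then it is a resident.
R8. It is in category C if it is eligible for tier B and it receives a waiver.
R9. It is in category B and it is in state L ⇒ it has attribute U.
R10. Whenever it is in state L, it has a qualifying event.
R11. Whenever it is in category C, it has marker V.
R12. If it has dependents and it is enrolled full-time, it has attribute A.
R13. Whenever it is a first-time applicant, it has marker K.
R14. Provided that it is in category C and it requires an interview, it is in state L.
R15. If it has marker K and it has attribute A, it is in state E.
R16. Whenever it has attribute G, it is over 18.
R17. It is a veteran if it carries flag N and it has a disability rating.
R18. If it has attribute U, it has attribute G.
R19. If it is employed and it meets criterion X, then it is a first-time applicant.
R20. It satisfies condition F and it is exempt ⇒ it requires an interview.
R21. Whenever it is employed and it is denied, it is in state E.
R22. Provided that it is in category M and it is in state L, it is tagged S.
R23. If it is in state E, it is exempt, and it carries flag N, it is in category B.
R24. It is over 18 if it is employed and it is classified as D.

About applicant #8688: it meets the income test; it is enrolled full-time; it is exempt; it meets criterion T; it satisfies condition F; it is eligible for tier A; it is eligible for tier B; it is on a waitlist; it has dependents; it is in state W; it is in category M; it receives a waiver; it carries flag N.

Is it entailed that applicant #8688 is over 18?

Forward chaining from the given facts derives: has marker Y, is employed, satisfies condition Z, has marker J, is in category C, has marker V, has attribute A, requires an interview, is a resident, is in state L, is tagged S, has a qualifying event.
Rules concluding "it is over 18": R16 needs "it has attribute G"; R24 needs "it is classified as D" — none of these are established.

No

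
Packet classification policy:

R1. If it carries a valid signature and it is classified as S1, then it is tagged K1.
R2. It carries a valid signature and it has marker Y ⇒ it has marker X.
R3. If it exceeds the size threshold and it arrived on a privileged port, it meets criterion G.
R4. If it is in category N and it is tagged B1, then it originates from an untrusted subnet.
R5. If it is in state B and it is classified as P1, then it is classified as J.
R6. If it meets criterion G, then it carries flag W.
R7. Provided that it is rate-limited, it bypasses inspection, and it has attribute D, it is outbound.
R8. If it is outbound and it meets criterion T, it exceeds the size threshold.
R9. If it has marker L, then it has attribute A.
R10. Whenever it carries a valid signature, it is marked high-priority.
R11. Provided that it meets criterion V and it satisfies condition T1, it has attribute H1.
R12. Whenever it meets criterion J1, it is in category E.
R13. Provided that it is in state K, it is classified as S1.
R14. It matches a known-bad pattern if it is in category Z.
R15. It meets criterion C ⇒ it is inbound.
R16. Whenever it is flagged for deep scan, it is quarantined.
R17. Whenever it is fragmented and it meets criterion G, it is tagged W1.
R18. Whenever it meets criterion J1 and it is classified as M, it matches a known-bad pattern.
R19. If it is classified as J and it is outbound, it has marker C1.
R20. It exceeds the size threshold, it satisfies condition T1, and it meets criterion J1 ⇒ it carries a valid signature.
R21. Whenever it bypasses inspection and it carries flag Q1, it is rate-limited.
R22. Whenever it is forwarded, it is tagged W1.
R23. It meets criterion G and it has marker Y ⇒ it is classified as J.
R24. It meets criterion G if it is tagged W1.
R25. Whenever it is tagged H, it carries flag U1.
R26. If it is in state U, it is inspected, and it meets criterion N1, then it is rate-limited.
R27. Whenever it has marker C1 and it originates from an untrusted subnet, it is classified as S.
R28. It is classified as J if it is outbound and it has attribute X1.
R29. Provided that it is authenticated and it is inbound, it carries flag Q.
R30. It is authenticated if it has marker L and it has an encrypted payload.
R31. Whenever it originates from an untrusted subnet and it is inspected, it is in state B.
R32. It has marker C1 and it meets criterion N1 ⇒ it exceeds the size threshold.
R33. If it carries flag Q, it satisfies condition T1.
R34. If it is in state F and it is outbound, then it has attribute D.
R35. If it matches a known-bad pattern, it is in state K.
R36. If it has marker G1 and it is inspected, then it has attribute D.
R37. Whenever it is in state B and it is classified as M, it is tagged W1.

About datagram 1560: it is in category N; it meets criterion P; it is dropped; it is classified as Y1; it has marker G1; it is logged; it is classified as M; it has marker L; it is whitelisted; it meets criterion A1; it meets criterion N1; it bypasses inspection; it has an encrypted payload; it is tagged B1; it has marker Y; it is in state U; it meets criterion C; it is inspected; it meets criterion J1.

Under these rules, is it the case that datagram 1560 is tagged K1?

By R4 (it is in category N, it is tagged B1): it originates from an untrusted subnet.
By R15 (it meets criterion C): it is inbound.
By R18 (it meets criterion J1, it is classified as M): it matches a known-bad pattern.
By R26 (it is in state U, it is inspected, it meets criterion N1): it is rate-limited.
By R30 (it has marker L, it has an encrypted payload): it is authenticated.
By R31 (it originates from an untrusted subnet, it is inspected): it is in state B.
By R35 (it matches a known-bad pattern): it is in state K.
By R36 (it has marker G1, it is inspected): it has attribute D.
By R37 (it is in state B, it is classified as M): it is tagged W1.
By R7 (it is rate-limited, it bypasses inspection, it has attribute D): it is outbound.
By R13 (it is in state K): it is classified as S1.
By R24 (it is tagged W1): it meets criterion G.
By R29 (it is authenticated, it is inbound): it carries flag Q.
By R33 (it carries flag Q): it satisfies condition T1.
By R23 (it meets criterion G, it has marker Y): it is classified as J.
By R19 (it is classified as J, it is outbound): it has marker C1.
By R32 (it has marker C1, it meets criterion N1): it exceeds the size threshold.
By R20 (it exceeds the size threshold, it satisfies condition T1, it meets criterion J1): it carries a valid signature.
By R1 (it carries a valid signature, it is classified as S1): it is tagged K1.

Yes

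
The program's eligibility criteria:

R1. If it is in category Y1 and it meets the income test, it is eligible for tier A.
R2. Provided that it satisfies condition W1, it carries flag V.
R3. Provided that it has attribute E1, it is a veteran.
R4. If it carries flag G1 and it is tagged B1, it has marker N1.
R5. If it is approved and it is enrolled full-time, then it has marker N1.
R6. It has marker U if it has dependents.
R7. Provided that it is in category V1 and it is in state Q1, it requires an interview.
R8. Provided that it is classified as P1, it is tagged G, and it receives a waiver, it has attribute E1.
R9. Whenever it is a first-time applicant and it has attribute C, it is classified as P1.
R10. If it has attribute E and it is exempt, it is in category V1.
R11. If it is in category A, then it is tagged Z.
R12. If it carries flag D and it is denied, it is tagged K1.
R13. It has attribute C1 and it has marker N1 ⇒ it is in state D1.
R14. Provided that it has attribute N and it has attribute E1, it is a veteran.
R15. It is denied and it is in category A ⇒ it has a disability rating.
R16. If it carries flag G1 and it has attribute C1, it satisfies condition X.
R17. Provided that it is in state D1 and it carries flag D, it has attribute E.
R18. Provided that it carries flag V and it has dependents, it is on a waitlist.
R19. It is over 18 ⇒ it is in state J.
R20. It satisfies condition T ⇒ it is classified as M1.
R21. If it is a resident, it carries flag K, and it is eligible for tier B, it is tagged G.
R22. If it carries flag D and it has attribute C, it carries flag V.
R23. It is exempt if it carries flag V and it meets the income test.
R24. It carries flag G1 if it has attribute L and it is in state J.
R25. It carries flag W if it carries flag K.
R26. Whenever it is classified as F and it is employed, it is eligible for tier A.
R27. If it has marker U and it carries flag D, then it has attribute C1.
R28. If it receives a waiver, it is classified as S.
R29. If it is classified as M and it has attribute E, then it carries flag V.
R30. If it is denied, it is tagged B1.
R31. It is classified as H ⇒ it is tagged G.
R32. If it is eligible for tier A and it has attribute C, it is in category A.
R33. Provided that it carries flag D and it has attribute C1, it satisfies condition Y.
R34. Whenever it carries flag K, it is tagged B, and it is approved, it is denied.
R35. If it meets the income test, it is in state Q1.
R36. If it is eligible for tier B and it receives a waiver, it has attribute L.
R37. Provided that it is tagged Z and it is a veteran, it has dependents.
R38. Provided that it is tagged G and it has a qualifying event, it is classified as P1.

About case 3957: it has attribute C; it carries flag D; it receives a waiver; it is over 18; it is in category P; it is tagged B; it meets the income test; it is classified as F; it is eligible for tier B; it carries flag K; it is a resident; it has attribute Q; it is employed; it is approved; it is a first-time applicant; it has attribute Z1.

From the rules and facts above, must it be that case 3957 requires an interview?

Yes

By R9 (it is a first-time applicant, it has attribute C): it is classified as P1.
By R19 (it is over 18): it is in state J.
By R21 (it is a resident, it carries flag K, it is eligible for tier B): it is tagged G.
By R22 (it carries flag D, it has attribute C): it carries flag V.
By R23 (it carries flag V, it meets the income test): it is exempt.
By R26 (it is classified as F, it is employed): it is eligible for tier A.
By R32 (it is eligible for tier A, it has attribute C): it is in category A.
By R34 (it carries flag K, it is tagged B, it is approved): it is denied.
By R35 (it meets the income test): it is in state Q1.
By R36 (it is eligible for tier B, it receives a waiver): it has attribute L.
By R8 (it is classified as P1, it is tagged G, it receives a waiver): it has attribute E1.
By R11 (it is in category A): it is tagged Z.
By R24 (it has attribute L, it is in state J): it carries flag G1.
By R30 (it is denied): it is tagged B1.
By R3 (it has attribute E1): it is a veteran.
By R4 (it carries flag G1, it is tagged B1): it has marker N1.
By R37 (it is tagged Z, it is a veteran): it has dependents.
By R6 (it has dependents): it has marker U.
By R27 (it has marker U, it carries flag D): it has attribute C1.
By R13 (it has attribute C1, it has marker N1): it is in state D1.
By R17 (it is in state D1, it carries flag D): it has attribute E.
By R10 (it has attribute E, it is exempt): it is in category V1.
By R7 (it is in category V1, it is in state Q1): it requires an interview.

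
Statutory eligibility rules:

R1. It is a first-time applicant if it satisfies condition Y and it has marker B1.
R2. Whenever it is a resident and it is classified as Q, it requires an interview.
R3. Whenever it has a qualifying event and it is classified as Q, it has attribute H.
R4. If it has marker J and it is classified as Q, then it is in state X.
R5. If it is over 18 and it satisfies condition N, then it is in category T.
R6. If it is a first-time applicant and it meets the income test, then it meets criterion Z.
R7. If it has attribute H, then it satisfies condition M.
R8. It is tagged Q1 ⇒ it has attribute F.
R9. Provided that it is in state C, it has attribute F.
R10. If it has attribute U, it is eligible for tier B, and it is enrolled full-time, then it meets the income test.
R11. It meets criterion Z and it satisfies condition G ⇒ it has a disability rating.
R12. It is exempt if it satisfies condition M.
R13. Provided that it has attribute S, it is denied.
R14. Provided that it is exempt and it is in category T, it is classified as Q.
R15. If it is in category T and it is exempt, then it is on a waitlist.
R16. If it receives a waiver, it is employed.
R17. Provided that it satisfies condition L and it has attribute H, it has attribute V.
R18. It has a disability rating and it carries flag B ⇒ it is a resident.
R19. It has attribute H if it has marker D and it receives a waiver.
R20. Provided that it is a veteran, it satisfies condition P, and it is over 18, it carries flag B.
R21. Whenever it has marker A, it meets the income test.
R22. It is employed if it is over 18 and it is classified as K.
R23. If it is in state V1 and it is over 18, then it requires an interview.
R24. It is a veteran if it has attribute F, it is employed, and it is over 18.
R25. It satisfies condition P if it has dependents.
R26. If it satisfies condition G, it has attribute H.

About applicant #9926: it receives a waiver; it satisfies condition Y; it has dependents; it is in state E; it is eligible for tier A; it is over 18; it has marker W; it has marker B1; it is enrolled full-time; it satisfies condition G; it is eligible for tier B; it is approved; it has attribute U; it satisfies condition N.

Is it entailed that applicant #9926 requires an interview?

Forward chaining from the given facts derives: is a first-time applicant, is in category T, meets the income test, is employed, satisfies condition P, has attribute H, meets criterion Z, satisfies condition M, has a disability rating, is exempt, is classified as Q, is on a waitlist.
Rules concluding "it requires an interview": R2 needs "it is a resident"; R23 needs "it is in state V1" — none of these are established.

No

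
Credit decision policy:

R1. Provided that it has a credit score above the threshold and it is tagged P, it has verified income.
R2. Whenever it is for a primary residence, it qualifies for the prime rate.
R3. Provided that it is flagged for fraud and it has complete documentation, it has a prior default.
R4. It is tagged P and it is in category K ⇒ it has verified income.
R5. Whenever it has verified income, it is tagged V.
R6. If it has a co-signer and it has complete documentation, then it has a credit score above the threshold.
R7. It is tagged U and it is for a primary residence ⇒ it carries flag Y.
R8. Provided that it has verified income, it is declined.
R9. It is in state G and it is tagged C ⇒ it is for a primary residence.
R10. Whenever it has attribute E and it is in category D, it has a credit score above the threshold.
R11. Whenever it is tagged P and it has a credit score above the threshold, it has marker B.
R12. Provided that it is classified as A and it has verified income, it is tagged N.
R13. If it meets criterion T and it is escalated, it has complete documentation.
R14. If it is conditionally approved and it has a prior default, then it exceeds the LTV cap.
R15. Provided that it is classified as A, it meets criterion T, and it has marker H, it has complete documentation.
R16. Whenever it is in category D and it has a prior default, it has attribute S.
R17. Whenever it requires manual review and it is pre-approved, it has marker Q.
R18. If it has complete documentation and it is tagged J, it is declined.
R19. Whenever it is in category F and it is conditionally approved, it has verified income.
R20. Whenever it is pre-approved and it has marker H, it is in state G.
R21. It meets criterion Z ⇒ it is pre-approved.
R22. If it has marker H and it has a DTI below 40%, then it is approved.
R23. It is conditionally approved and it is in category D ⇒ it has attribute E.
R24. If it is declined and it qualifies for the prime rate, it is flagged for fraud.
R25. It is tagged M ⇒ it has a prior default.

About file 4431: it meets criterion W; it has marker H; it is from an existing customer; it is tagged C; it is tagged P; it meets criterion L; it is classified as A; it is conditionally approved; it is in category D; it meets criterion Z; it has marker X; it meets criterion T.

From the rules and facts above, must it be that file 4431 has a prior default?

Yes

By R15 (it is classified as A, it meets criterion T, it has marker H): it has complete documentation.
By R21 (it meets criterion Z): it is pre-approved.
By R23 (it is conditionally approved, it is in category D): it has attribute E.
By R10 (it has attribute E, it is in category D): it has a credit score above the threshold.
By R20 (it is pre-approved, it has marker H): it is in state G.
By R1 (it has a credit score above the threshold, it is tagged P): it has verified income.
By R8 (it has verified income): it is declined.
By R9 (it is in state G, it is tagged C): it is for a primary residence.
By R2 (it is for a primary residence): it qualifies for the prime rate.
By R24 (it is declined, it qualifies for the prime rate): it is flagged for fraud.
By R3 (it is flagged for fraud, it has complete documentation): it has a prior default.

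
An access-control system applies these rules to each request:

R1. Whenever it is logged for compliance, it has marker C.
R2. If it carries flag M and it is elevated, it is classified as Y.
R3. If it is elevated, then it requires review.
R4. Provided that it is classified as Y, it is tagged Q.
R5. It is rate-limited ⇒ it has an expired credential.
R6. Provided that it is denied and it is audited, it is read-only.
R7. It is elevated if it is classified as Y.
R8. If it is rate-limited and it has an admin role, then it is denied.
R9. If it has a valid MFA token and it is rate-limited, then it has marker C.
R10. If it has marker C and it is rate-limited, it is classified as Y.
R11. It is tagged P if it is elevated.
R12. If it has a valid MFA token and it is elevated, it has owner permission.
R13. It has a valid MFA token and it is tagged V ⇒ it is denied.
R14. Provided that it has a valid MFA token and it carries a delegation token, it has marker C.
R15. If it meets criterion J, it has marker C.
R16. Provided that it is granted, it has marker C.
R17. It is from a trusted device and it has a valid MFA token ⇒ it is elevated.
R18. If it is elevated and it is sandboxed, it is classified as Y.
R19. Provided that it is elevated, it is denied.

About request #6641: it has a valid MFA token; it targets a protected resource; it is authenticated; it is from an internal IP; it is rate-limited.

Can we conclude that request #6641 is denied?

By R9 (it has a valid MFA token, it is rate-limited): it has marker C.
By R10 (it has marker C, it is rate-limited): it is classified as Y.
By R7 (it is classified as Y): it is elevated.
By R19 (it is elevated): it is denied.

Yes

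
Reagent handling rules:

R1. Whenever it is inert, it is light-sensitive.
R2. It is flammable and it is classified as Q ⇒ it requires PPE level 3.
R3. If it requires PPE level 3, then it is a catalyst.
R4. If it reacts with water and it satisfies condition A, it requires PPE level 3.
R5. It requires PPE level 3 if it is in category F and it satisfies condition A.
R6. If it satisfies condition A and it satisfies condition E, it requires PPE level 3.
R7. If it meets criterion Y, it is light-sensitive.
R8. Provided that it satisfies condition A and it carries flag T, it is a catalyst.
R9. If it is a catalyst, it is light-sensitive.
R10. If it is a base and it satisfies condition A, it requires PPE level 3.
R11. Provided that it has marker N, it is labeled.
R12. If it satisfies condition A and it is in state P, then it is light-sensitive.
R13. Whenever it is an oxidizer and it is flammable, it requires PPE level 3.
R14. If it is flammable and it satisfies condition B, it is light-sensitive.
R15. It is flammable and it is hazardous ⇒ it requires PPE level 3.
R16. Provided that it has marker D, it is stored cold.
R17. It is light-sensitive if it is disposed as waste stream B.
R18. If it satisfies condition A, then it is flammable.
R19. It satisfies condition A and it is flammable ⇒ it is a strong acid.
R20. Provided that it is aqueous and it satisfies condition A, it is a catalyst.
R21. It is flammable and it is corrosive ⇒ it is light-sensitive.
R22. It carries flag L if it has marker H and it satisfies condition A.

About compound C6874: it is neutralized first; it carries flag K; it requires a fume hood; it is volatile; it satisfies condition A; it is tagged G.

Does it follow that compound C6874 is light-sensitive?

No

Forward chaining from the given facts derives: is flammable, is a strong acid.
Rules concluding "it is light-sensitive": R1 needs "it is inert"; R7 needs "it meets criterion Y"; R9 needs "it is a catalyst"; R12 needs "it is in state P"; R14 needs "it satisfies condition B"; R17 needs "it is disposed as waste stream B"; R21 needs "it is corrosive" — none of these are established.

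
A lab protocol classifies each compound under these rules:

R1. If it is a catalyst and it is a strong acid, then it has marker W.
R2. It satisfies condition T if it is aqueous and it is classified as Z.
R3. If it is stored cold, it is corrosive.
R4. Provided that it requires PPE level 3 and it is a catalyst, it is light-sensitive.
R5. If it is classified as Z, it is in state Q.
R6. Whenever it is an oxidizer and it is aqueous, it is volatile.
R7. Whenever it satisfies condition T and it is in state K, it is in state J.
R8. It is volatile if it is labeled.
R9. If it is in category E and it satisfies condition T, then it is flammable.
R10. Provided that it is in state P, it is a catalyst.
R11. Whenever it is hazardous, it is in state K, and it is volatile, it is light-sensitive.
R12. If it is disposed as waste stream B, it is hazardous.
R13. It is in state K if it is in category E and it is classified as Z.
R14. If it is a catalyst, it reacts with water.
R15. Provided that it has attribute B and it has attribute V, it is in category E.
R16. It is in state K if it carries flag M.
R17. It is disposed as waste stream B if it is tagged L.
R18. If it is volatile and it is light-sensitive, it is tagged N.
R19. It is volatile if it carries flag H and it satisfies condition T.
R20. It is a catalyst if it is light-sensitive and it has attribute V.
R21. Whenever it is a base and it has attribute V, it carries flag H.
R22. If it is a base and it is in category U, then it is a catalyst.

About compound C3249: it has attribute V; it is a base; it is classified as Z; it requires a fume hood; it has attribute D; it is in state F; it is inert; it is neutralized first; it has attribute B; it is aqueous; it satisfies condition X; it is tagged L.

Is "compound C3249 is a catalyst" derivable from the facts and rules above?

By R2 (it is aqueous, it is classified as Z): it satisfies condition T.
By R15 (it has attribute B, it has attribute V): it is in category E.
By R17 (it is tagged L): it is disposed as waste stream B.
By R21 (it is a base, it has attribute V): it carries flag H.
By R12 (it is disposed as waste stream B): it is hazardous.
By R13 (it is in category E, it is classified as Z): it is in state K.
By R19 (it carries flag H, it satisfies condition T): it is volatile.
By R11 (it is hazardous, it is in state K, it is volatile): it is light-sensitive.
By R20 (it is light-sensitive, it has attribute V): it is a catalyst.

Yes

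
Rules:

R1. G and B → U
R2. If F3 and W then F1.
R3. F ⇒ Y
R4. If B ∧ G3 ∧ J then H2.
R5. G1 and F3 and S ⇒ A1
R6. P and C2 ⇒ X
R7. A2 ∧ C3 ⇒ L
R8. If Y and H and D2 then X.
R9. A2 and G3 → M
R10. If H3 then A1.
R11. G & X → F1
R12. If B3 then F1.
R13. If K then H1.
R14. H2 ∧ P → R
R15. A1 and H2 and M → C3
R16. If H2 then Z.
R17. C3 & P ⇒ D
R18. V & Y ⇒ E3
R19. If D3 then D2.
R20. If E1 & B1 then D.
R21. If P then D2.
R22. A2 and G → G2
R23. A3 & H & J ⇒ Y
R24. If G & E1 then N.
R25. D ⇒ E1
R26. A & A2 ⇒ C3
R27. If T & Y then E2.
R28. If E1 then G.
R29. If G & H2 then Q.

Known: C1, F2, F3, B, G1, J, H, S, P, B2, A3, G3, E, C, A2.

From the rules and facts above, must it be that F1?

Yes

H2  (by R4: B, G3, J)
A1  (by R5: G1, F3, S)
M  (by R9: A2, G3)
C3  (by R15: A1, H2, M)
D  (by R17: C3, P)
D2  (by R21: P)
Y  (by R23: A3, H, J)
E1  (by R25: D)
G  (by R28: E1)
X  (by R8: Y, H, D2)
F1  (by R11: G, X)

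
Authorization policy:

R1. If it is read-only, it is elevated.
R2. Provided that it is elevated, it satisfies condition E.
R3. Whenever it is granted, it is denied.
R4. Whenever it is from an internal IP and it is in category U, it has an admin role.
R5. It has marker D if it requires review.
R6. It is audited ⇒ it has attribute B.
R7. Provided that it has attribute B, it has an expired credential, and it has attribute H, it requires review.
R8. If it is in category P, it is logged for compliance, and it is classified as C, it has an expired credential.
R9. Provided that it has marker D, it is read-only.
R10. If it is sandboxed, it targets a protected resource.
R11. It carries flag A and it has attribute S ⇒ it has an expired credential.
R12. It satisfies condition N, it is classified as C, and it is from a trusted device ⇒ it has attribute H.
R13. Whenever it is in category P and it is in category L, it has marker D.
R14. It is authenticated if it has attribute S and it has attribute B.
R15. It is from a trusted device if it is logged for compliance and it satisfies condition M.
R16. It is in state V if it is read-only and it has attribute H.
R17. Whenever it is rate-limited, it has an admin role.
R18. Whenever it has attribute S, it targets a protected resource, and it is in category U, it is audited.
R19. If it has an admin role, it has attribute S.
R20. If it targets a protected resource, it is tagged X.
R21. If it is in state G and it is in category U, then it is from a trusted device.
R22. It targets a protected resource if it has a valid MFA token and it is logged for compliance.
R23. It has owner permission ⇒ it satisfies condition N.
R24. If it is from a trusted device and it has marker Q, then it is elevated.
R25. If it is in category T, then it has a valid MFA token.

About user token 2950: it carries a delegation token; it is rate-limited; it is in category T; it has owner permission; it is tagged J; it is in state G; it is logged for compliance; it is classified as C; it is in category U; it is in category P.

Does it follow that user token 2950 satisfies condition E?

By R8 (it is in category P, it is logged for compliance, it is classified as C): it has an expired credential.
By R17 (it is rate-limited): it has an admin role.
By R19 (it has an admin role): it has attribute S.
By R21 (it is in state G, it is in category U): it is from a trusted device.
By R23 (it has owner permission): it satisfies condition N.
By R25 (it is in category T): it has a valid MFA token.
By R12 (it satisfies condition N, it is classified as C, it is from a trusted device): it has attribute H.
By R22 (it has a valid MFA token, it is logged for compliance): it targets a protected resource.
By R18 (it has attribute S, it targets a protected resource, it is in category U): it is audited.
By R6 (it is audited): it has attribute B.
By R7 (it has attribute B, it has an expired credential, it has attribute H): it requires review.
By R5 (it requires review): it has marker D.
By R9 (it has marker D): it is read-only.
By R1 (it is read-only): it is elevated.
By R2 (it is elevated): it satisfies condition E.

Yes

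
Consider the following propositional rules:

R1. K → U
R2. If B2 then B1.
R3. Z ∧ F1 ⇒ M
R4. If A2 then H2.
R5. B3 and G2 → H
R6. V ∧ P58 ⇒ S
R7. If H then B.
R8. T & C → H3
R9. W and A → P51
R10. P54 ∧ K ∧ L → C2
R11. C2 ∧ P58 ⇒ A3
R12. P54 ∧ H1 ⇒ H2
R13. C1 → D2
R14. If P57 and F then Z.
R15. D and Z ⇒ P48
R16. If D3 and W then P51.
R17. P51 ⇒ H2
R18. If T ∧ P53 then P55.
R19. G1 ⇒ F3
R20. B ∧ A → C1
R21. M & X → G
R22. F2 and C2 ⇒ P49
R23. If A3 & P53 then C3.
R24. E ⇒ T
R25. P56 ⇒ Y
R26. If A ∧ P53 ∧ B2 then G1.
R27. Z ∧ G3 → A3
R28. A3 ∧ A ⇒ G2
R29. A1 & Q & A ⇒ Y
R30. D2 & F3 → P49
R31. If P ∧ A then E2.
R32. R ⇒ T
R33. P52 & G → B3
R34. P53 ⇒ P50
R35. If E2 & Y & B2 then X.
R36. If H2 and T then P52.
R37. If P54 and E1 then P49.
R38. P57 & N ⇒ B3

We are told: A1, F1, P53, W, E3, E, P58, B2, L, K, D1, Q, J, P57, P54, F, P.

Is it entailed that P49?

No

Forward chaining from the given facts derives: U, B1, C2, A3, Z, C3, T, P50, M, P55.
Rules concluding P49: R22 needs F2; R30 needs D2; R37 needs E1 — none of these are established.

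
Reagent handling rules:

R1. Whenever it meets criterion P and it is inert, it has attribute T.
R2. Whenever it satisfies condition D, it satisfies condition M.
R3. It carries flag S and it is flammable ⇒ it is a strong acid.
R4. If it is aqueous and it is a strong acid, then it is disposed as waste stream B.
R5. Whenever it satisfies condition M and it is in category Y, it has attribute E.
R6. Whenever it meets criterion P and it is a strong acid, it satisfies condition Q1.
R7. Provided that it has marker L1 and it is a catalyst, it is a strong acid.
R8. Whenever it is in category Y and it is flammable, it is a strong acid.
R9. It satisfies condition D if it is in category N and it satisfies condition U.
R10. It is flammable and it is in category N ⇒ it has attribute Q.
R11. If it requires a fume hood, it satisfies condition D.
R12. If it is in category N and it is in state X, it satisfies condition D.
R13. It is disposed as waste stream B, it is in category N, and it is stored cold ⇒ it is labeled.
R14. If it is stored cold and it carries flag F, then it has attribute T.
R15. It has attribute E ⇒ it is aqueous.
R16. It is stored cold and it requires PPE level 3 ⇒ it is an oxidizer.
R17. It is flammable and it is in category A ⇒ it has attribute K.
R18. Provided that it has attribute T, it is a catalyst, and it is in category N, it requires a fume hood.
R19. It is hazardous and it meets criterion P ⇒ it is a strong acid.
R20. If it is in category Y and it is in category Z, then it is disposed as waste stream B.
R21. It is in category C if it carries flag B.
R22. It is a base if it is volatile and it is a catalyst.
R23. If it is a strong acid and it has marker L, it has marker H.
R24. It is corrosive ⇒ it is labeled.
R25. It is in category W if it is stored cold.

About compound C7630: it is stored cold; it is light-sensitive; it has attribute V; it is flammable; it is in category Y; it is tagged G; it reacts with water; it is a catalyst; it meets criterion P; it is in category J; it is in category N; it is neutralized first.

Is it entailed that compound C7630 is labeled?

Forward chaining from the given facts derives: is a strong acid, has attribute Q, is in category W, satisfies condition Q1.
Rules concluding "it is labeled": R13 needs "it is disposed as waste stream B"; R24 needs "it is corrosive" — none of these are established.

No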